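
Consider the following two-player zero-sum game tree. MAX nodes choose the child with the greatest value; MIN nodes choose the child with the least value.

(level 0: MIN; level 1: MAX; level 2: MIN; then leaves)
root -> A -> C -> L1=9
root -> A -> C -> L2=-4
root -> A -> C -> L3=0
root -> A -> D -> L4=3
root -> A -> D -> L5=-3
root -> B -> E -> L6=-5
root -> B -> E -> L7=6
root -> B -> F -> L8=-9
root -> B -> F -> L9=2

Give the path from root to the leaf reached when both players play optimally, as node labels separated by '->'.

root -> B -> E -> L6

C (MIN): min(9, -4, 0) = -4
D (MIN): min(3, -3) = -3
A (MAX): max(-4, -3) = -3
E (MIN): min(-5, 6) = -5
F (MIN): min(-9, 2) = -9
B (MAX): max(-5, -9) = -5
root (MIN): min(-3, -5) = -5
At root, MIN picks B (lowest: -5).
At B, MAX picks E (highest: -5).
At E, MIN picks L6 (lowest: -5).
Terminal value -5.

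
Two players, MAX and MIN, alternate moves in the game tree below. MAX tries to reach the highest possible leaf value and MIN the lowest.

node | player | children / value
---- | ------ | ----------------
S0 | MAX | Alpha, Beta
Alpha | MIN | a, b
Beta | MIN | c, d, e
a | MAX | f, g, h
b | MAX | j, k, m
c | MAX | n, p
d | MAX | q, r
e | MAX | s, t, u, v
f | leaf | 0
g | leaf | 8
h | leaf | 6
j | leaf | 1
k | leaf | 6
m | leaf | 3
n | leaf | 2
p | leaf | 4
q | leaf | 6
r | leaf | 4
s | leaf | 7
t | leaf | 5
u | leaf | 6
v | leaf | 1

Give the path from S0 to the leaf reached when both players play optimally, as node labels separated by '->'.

a (MAX): max(0, 8, 6) = 8
b (MAX): max(1, 6, 3) = 6
Alpha (MIN): min(8, 6) = 6
c (MAX): max(2, 4) = 4
d (MAX): max(6, 4) = 6
e (MAX): max(7, 5, 6, 1) = 7
Beta (MIN): min(4, 6, 7) = 4
S0 (MAX): max(6, 4) = 6
At S0, MAX picks Alpha (highest: 6).
At Alpha, MIN picks b (lowest: 6).
At b, MAX picks k (highest: 6).
Terminal value 6.

S0 -> Alpha -> b -> k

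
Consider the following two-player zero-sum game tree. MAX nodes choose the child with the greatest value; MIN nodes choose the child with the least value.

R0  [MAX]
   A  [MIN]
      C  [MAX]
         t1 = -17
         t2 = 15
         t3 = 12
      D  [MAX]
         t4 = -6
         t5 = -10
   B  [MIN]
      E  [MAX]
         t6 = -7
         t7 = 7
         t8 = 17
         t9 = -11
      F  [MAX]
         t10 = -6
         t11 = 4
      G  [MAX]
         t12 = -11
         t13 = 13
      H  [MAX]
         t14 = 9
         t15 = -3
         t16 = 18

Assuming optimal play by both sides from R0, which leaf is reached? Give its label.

t11

C (MAX): max(-17, 15, 12) = 15
D (MAX): max(-6, -10) = -6
A (MIN): min(15, -6) = -6
E (MAX): max(-7, 7, 17, -11) = 17
F (MAX): max(-6, 4) = 4
G (MAX): max(-11, 13) = 13
H (MAX): max(9, -3, 18) = 18
B (MIN): min(17, 4, 13, 18) = 4
R0 (MAX): max(-6, 4) = 4
At R0, MAX picks B (highest: 4).
At B, MIN picks F (lowest: 4).
At F, MAX picks t11 (highest: 4).
Terminal value 4.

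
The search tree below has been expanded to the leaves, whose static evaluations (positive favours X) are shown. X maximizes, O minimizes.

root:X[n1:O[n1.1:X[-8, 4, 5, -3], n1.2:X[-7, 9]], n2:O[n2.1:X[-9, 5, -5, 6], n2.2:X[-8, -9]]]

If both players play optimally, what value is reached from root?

n1.1 (X): max(-8, 4, 5, -3) = 5
n1.2 (X): max(-7, 9) = 9
n1 (O): min(5, 9) = 5
n2.1 (X): max(-9, 5, -5, 6) = 6
n2.2 (X): max(-8, -9) = -8
n2 (O): min(6, -8) = -8
root (X): max(5, -8) = 5

5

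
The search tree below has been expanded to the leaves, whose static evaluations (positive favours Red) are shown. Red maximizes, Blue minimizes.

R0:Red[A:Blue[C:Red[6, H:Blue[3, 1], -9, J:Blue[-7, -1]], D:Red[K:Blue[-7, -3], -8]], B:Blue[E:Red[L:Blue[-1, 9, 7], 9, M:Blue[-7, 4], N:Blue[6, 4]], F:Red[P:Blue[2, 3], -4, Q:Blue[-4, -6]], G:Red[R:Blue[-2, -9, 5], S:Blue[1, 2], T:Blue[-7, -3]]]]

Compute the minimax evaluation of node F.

P (Blue): min(2, 3) = 2
Q (Blue): min(-4, -6) = -6
F (Red): max(2, -4, -6) = 2

2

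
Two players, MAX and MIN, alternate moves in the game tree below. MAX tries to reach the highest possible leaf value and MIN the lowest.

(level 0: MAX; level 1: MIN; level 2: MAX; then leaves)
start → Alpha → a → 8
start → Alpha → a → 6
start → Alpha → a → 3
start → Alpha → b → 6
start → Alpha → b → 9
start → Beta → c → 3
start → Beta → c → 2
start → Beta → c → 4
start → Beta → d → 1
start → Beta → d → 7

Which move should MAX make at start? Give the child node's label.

Alpha

a (MAX): max(8, 6, 3) = 8
b (MAX): max(6, 9) = 9
Alpha (MIN): min(8, 9) = 8
c (MAX): max(3, 2, 4) = 4
d (MAX): max(1, 7) = 7
Beta (MIN): min(4, 7) = 4
start (MAX): max(8, 4) = 8
MAX at start wants the highest of {Alpha=8, Beta=4}, so chooses Alpha.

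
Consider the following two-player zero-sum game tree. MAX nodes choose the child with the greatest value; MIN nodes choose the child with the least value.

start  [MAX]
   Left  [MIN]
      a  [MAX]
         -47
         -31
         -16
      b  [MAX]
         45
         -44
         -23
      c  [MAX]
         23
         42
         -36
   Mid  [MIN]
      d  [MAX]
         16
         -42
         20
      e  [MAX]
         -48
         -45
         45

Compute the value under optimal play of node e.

e (MAX): max(-48, -45, 45) = 45

45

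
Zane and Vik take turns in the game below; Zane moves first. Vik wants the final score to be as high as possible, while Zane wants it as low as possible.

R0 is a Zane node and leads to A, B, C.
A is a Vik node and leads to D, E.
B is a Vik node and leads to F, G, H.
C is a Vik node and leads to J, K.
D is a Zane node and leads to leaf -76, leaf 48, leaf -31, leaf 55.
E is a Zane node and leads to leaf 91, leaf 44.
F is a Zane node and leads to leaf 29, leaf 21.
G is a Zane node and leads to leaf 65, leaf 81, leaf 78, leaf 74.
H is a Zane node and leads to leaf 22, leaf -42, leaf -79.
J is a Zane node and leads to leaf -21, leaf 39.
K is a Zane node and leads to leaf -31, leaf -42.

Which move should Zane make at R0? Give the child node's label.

D (Zane): min(-76, 48, -31, 55) = -76
E (Zane): min(91, 44) = 44
A (Vik): max(-76, 44) = 44
F (Zane): min(29, 21) = 21
G (Zane): min(65, 81, 78, 74) = 65
H (Zane): min(22, -42, -79) = -79
B (Vik): max(21, 65, -79) = 65
J (Zane): min(-21, 39) = -21
K (Zane): min(-31, -42) = -42
C (Vik): max(-21, -42) = -21
R0 (Zane): min(44, 65, -21) = -21
Zane at R0 wants the lowest of {A=44, B=65, C=-21}, so chooses C.

C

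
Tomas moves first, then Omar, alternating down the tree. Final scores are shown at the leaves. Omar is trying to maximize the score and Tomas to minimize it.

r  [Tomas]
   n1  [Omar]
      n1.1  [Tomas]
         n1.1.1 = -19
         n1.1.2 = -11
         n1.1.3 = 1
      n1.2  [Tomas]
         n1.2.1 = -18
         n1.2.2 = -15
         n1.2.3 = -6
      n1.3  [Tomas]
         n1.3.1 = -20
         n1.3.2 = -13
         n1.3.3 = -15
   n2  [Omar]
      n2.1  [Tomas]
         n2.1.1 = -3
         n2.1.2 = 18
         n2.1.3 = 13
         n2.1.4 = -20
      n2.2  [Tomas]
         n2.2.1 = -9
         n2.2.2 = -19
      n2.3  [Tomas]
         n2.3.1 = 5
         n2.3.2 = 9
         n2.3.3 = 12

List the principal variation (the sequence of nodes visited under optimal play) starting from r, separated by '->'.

n1.1 (Tomas): min(-19, -11, 1) = -19
n1.2 (Tomas): min(-18, -15, -6) = -18
n1.3 (Tomas): min(-20, -13, -15) = -20
n1 (Omar): max(-19, -18, -20) = -18
n2.1 (Tomas): min(-3, 18, 13, -20) = -20
n2.2 (Tomas): min(-9, -19) = -19
n2.3 (Tomas): min(5, 9, 12) = 5
n2 (Omar): max(-20, -19, 5) = 5
r (Tomas): min(-18, 5) = -18
At r, Tomas picks n1 (lowest: -18).
At n1, Omar picks n1.2 (highest: -18).
At n1.2, Tomas picks n1.2.1 (lowest: -18).
Terminal value -18.

r -> n1 -> n1.2 -> n1.2.1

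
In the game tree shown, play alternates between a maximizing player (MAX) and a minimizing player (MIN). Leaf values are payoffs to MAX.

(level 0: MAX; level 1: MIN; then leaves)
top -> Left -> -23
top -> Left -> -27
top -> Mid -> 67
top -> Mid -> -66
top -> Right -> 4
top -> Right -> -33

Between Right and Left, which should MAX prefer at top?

Right (MIN): min(4, -33) = -33
Left (MIN): min(-23, -27) = -27
MAX prefers the higher value; Right=-33, Left=-27. Left is better since -27 > -33.

Left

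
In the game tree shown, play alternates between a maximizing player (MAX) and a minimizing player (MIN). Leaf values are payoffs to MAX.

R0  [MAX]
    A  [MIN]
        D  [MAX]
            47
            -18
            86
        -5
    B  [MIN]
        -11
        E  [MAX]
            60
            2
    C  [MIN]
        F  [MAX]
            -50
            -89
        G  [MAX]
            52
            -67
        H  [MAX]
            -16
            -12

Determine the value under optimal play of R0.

-5

D (MAX): max(47, -18, 86) = 86
A (MIN): min(86, -5) = -5
E (MAX): max(60, 2) = 60
B (MIN): min(-11, 60) = -11
F (MAX): max(-50, -89) = -50
G (MAX): max(52, -67) = 52
H (MAX): max(-16, -12) = -12
C (MIN): min(-50, 52, -12) = -50
R0 (MAX): max(-5, -11, -50) = -5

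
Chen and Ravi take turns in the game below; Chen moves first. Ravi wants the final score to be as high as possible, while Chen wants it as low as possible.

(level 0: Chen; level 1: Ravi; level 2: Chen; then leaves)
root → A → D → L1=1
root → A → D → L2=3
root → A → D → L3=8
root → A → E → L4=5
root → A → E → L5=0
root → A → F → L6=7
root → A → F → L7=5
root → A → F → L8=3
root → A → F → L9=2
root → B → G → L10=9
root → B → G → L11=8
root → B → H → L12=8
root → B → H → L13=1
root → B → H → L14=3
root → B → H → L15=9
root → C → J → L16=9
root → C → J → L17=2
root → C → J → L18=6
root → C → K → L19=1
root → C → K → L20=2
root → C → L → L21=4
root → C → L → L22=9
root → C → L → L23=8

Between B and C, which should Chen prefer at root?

G (Chen): min(9, 8) = 8
H (Chen): min(8, 1, 3, 9) = 1
B (Ravi): max(8, 1) = 8
J (Chen): min(9, 2, 6) = 2
K (Chen): min(1, 2) = 1
L (Chen): min(4, 9, 8) = 4
C (Ravi): max(2, 1, 4) = 4
Chen prefers the lower value; B=8, C=4. C is better since 4 < 8.

C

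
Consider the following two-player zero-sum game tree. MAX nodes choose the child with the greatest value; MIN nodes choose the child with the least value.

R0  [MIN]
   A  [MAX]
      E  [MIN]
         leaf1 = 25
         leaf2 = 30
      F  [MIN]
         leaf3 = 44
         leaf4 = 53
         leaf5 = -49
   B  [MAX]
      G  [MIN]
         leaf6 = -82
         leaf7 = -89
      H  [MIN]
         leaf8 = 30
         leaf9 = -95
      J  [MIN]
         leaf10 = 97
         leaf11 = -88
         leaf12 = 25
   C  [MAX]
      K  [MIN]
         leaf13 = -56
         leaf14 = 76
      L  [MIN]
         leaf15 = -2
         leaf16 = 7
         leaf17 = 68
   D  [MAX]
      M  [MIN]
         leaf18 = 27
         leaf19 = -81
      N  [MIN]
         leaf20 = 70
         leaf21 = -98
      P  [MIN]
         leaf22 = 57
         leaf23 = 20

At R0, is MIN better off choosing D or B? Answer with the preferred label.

B

M (MIN): min(27, -81) = -81
N (MIN): min(70, -98) = -98
P (MIN): min(57, 20) = 20
D (MAX): max(-81, -98, 20) = 20
G (MIN): min(-82, -89) = -89
H (MIN): min(30, -95) = -95
J (MIN): min(97, -88, 25) = -88
B (MAX): max(-89, -95, -88) = -88
MIN prefers the lower value; D=20, B=-88. B is better since -88 < 20.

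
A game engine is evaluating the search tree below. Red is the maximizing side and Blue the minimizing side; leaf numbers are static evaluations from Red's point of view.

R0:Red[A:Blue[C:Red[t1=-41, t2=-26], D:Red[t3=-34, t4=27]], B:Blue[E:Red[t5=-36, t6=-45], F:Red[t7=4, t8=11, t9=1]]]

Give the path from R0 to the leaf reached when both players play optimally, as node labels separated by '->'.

C (Red): max(-41, -26) = -26
D (Red): max(-34, 27) = 27
A (Blue): min(-26, 27) = -26
E (Red): max(-36, -45) = -36
F (Red): max(4, 11, 1) = 11
B (Blue): min(-36, 11) = -36
R0 (Red): max(-26, -36) = -26
At R0, Red picks A (highest: -26).
At A, Blue picks C (lowest: -26).
At C, Red picks t2 (highest: -26).
Terminal value -26.

R0 -> A -> C -> t2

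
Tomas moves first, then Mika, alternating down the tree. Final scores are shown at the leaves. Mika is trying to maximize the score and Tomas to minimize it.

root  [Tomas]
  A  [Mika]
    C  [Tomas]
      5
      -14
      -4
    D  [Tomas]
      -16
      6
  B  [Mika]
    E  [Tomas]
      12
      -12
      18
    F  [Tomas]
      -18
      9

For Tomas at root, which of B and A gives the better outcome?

E (Tomas): min(12, -12, 18) = -12
F (Tomas): min(-18, 9) = -18
B (Mika): max(-12, -18) = -12
C (Tomas): min(5, -14, -4) = -14
D (Tomas): min(-16, 6) = -16
A (Mika): max(-14, -16) = -14
Tomas prefers the lower value; B=-12, A=-14. A is better since -14 < -12.

A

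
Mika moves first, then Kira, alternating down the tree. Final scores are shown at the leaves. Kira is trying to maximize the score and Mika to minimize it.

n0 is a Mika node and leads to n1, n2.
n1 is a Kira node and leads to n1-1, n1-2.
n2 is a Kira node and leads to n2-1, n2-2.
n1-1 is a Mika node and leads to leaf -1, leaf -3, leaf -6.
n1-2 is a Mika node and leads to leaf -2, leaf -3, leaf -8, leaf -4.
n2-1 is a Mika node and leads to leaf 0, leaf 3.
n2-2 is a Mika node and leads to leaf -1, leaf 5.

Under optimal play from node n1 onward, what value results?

n1-1 (Mika): min(-1, -3, -6) = -6
n1-2 (Mika): min(-2, -3, -8, -4) = -8
n1 (Kira): max(-6, -8) = -6

-6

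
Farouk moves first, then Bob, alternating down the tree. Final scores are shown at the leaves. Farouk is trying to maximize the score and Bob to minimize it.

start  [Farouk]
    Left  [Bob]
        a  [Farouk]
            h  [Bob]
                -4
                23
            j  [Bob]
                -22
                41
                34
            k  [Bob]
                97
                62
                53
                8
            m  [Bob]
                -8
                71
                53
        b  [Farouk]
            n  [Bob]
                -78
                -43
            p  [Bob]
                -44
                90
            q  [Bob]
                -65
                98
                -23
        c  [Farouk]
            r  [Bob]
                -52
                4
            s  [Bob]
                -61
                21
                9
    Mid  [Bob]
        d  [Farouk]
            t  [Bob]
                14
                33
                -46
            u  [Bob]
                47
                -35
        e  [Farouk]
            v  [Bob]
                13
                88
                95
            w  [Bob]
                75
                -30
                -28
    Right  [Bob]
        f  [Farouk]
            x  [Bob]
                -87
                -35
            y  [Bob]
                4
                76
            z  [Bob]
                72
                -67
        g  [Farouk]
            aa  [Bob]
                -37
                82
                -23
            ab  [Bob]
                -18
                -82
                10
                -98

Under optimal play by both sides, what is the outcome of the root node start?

h (Bob): min(-4, 23) = -4
j (Bob): min(-22, 41, 34) = -22
k (Bob): min(97, 62, 53, 8) = 8
m (Bob): min(-8, 71, 53) = -8
a (Farouk): max(-4, -22, 8, -8) = 8
n (Bob): min(-78, -43) = -78
p (Bob): min(-44, 90) = -44
q (Bob): min(-65, 98, -23) = -65
b (Farouk): max(-78, -44, -65) = -44
r (Bob): min(-52, 4) = -52
s (Bob): min(-61, 21, 9) = -61
c (Farouk): max(-52, -61) = -52
Left (Bob): min(8, -44, -52) = -52
t (Bob): min(14, 33, -46) = -46
u (Bob): min(47, -35) = -35
d (Farouk): max(-46, -35) = -35
v (Bob): min(13, 88, 95) = 13
w (Bob): min(75, -30, -28) = -30
e (Farouk): max(13, -30) = 13
Mid (Bob): min(-35, 13) = -35
x (Bob): min(-87, -35) = -87
y (Bob): min(4, 76) = 4
z (Bob): min(72, -67) = -67
f (Farouk): max(-87, 4, -67) = 4
aa (Bob): min(-37, 82, -23) = -37
ab (Bob): min(-18, -82, 10, -98) = -98
g (Farouk): max(-37, -98) = -37
Right (Bob): min(4, -37) = -37
start (Farouk): max(-52, -35, -37) = -35

-35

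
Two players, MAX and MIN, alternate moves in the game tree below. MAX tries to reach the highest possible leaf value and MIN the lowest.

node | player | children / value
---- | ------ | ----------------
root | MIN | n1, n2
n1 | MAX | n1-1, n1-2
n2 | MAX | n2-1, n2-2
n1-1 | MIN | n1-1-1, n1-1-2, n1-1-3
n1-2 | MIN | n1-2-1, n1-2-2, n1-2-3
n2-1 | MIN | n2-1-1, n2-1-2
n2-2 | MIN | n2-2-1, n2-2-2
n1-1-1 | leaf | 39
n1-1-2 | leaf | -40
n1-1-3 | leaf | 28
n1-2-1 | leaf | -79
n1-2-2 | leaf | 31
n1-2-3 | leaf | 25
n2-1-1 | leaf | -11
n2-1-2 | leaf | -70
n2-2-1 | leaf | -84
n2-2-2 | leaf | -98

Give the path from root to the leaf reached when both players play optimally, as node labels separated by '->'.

root -> n2 -> n2-1 -> n2-1-2

n1-1 (MIN): min(39, -40, 28) = -40
n1-2 (MIN): min(-79, 31, 25) = -79
n1 (MAX): max(-40, -79) = -40
n2-1 (MIN): min(-11, -70) = -70
n2-2 (MIN): min(-84, -98) = -98
n2 (MAX): max(-70, -98) = -70
root (MIN): min(-40, -70) = -70
At root, MIN picks n2 (lowest: -70).
At n2, MAX picks n2-1 (highest: -70).
At n2-1, MIN picks n2-1-2 (lowest: -70).
Terminal value -70.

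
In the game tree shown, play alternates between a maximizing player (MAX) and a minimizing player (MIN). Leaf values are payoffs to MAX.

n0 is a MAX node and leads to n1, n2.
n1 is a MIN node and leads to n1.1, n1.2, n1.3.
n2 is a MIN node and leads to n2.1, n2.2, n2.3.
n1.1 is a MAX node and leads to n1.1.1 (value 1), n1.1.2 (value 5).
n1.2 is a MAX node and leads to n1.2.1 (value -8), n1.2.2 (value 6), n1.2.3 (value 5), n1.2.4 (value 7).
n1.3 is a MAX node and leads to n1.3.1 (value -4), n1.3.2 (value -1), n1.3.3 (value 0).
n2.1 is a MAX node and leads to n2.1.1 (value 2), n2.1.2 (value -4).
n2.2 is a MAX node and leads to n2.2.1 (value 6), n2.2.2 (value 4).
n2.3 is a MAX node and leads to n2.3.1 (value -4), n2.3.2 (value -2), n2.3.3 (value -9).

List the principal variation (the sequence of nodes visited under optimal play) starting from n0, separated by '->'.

n0 -> n1 -> n1.3 -> n1.3.3

n1.1 (MAX): max(1, 5) = 5
n1.2 (MAX): max(-8, 6, 5, 7) = 7
n1.3 (MAX): max(-4, -1, 0) = 0
n1 (MIN): min(5, 7, 0) = 0
n2.1 (MAX): max(2, -4) = 2
n2.2 (MAX): max(6, 4) = 6
n2.3 (MAX): max(-4, -2, -9) = -2
n2 (MIN): min(2, 6, -2) = -2
n0 (MAX): max(0, -2) = 0
At n0, MAX picks n1 (highest: 0).
At n1, MIN picks n1.3 (lowest: 0).
At n1.3, MAX picks n1.3.3 (highest: 0).
Terminal value 0.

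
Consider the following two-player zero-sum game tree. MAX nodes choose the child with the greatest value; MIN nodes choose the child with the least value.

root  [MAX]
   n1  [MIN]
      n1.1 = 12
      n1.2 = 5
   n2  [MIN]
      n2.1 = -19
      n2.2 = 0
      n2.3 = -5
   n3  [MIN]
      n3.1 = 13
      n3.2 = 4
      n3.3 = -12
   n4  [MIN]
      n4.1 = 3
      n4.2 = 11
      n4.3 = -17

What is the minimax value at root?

n1 (MIN): min(12, 5) = 5
n2 (MIN): min(-19, 0, -5) = -19
n3 (MIN): min(13, 4, -12) = -12
n4 (MIN): min(3, 11, -17) = -17
root (MAX): max(5, -19, -12, -17) = 5

5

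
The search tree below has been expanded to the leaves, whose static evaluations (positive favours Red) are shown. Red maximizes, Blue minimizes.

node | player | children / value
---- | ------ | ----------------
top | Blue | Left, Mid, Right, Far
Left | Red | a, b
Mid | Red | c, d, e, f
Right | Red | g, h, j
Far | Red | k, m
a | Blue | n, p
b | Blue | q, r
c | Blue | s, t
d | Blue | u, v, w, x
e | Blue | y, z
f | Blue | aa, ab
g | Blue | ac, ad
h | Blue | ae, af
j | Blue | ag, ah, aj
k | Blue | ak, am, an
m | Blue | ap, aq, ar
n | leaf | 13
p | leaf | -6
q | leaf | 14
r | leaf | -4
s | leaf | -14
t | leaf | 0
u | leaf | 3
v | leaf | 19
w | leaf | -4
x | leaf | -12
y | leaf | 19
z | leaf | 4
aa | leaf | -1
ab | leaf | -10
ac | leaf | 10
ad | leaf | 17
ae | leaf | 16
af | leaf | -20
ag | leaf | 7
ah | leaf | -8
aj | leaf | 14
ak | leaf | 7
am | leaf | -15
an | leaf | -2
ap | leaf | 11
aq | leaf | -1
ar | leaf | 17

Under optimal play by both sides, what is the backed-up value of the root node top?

a (Blue): min(13, -6) = -6
b (Blue): min(14, -4) = -4
Left (Red): max(-6, -4) = -4
c (Blue): min(-14, 0) = -14
d (Blue): min(3, 19, -4, -12) = -12
e (Blue): min(19, 4) = 4
f (Blue): min(-1, -10) = -10
Mid (Red): max(-14, -12, 4, -10) = 4
g (Blue): min(10, 17) = 10
h (Blue): min(16, -20) = -20
j (Blue): min(7, -8, 14) = -8
Right (Red): max(10, -20, -8) = 10
k (Blue): min(7, -15, -2) = -15
m (Blue): min(11, -1, 17) = -1
Far (Red): max(-15, -1) = -1
top (Blue): min(-4, 4, 10, -1) = -4

-4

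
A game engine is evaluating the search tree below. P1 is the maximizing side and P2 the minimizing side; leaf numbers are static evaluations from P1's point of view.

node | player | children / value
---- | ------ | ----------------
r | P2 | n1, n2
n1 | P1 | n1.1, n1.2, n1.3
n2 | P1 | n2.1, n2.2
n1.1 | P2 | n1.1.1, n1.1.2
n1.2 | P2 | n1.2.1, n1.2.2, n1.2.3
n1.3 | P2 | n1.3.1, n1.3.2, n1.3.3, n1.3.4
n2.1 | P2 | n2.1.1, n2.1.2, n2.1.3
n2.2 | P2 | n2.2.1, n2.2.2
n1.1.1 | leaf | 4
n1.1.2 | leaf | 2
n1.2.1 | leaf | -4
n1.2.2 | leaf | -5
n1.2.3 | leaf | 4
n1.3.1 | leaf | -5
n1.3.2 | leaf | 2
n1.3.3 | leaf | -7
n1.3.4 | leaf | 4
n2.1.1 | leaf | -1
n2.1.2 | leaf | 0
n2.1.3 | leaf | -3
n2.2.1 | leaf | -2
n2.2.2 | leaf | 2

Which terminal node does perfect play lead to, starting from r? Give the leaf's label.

n1.1 (P2): min(4, 2) = 2
n1.2 (P2): min(-4, -5, 4) = -5
n1.3 (P2): min(-5, 2, -7, 4) = -7
n1 (P1): max(2, -5, -7) = 2
n2.1 (P2): min(-1, 0, -3) = -3
n2.2 (P2): min(-2, 2) = -2
n2 (P1): max(-3, -2) = -2
r (P2): min(2, -2) = -2
At r, P2 picks n2 (lowest: -2).
At n2, P1 picks n2.2 (highest: -2).
At n2.2, P2 picks n2.2.1 (lowest: -2).
Terminal value -2.

n2.2.1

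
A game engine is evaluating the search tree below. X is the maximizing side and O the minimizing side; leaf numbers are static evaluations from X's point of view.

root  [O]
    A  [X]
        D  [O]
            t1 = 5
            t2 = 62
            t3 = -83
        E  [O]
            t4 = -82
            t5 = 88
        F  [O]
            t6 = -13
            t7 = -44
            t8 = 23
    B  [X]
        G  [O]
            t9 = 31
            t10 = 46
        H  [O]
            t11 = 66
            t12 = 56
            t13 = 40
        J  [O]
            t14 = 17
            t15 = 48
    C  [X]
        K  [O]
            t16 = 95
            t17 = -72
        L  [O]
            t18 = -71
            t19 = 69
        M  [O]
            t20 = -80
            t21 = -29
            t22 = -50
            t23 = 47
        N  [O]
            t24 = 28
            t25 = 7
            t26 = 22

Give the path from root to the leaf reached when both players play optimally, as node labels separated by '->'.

D (O): min(5, 62, -83) = -83
E (O): min(-82, 88) = -82
F (O): min(-13, -44, 23) = -44
A (X): max(-83, -82, -44) = -44
G (O): min(31, 46) = 31
H (O): min(66, 56, 40) = 40
J (O): min(17, 48) = 17
B (X): max(31, 40, 17) = 40
K (O): min(95, -72) = -72
L (O): min(-71, 69) = -71
M (O): min(-80, -29, -50, 47) = -80
N (O): min(28, 7, 22) = 7
C (X): max(-72, -71, -80, 7) = 7
root (O): min(-44, 40, 7) = -44
At root, O picks A (lowest: -44).
At A, X picks F (highest: -44).
At F, O picks t7 (lowest: -44).
Terminal value -44.

root -> A -> F -> t7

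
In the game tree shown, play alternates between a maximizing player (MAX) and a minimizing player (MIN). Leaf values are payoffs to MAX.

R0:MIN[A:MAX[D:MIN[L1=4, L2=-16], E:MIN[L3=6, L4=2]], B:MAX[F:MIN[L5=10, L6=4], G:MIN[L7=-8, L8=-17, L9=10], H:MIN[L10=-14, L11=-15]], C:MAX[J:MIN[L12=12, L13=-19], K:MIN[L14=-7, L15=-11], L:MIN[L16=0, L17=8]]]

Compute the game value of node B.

F (MIN): min(10, 4) = 4
G (MIN): min(-8, -17, 10) = -17
H (MIN): min(-14, -15) = -15
B (MAX): max(4, -17, -15) = 4

4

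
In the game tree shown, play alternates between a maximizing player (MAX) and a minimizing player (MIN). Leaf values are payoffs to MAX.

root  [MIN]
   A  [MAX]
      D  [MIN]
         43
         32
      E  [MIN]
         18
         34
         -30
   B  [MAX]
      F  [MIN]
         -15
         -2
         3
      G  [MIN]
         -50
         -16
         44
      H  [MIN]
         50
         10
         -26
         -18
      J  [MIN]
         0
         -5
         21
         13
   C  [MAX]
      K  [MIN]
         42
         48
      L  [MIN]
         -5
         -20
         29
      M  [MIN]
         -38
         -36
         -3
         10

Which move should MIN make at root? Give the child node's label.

B

D (MIN): min(43, 32) = 32
E (MIN): min(18, 34, -30) = -30
A (MAX): max(32, -30) = 32
F (MIN): min(-15, -2, 3) = -15
G (MIN): min(-50, -16, 44) = -50
H (MIN): min(50, 10, -26, -18) = -26
J (MIN): min(0, -5, 21, 13) = -5
B (MAX): max(-15, -50, -26, -5) = -5
K (MIN): min(42, 48) = 42
L (MIN): min(-5, -20, 29) = -20
M (MIN): min(-38, -36, -3, 10) = -38
C (MAX): max(42, -20, -38) = 42
root (MIN): min(32, -5, 42) = -5
MIN at root wants the lowest of {A=32, B=-5, C=42}, so chooses B.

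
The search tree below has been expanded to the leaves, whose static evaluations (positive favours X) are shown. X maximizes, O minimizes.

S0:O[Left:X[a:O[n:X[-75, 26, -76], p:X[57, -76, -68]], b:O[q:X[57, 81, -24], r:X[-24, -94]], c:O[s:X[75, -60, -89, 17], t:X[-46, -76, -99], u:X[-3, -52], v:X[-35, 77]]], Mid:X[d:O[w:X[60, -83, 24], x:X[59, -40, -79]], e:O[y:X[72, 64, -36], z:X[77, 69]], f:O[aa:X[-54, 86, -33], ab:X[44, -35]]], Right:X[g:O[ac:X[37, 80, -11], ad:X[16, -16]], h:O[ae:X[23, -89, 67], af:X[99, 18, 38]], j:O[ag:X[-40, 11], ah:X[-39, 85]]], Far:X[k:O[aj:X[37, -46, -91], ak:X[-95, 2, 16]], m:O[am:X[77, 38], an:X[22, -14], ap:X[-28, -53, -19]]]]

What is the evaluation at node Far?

aj (X): max(37, -46, -91) = 37
ak (X): max(-95, 2, 16) = 16
k (O): min(37, 16) = 16
am (X): max(77, 38) = 77
an (X): max(22, -14) = 22
ap (X): max(-28, -53, -19) = -19
m (O): min(77, 22, -19) = -19
Far (X): max(16, -19) = 16

16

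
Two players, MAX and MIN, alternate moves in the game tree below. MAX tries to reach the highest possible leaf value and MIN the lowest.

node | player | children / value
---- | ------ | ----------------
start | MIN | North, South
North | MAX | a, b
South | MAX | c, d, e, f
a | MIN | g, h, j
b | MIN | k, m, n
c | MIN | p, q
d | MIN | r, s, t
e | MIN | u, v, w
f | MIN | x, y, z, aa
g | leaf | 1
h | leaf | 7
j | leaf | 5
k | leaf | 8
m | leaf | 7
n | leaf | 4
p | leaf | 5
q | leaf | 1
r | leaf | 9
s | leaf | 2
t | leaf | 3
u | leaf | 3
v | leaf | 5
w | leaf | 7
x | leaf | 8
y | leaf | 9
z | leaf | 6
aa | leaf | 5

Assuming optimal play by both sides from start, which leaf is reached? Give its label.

n

a (MIN): min(1, 7, 5) = 1
b (MIN): min(8, 7, 4) = 4
North (MAX): max(1, 4) = 4
c (MIN): min(5, 1) = 1
d (MIN): min(9, 2, 3) = 2
e (MIN): min(3, 5, 7) = 3
f (MIN): min(8, 9, 6, 5) = 5
South (MAX): max(1, 2, 3, 5) = 5
start (MIN): min(4, 5) = 4
At start, MIN picks North (lowest: 4).
At North, MAX picks b (highest: 4).
At b, MIN picks n (lowest: 4).
Terminal value 4.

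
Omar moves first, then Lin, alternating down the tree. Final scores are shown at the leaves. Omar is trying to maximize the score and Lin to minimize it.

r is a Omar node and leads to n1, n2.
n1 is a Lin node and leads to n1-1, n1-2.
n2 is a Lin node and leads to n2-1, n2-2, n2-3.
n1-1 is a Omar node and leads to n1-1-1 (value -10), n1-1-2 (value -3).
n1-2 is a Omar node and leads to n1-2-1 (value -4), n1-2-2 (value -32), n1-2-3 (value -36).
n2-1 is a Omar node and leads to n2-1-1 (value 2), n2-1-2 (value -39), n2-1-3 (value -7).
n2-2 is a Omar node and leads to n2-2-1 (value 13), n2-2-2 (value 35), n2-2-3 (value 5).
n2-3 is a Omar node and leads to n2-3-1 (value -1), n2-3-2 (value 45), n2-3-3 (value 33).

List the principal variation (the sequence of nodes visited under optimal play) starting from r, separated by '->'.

n1-1 (Omar): max(-10, -3) = -3
n1-2 (Omar): max(-4, -32, -36) = -4
n1 (Lin): min(-3, -4) = -4
n2-1 (Omar): max(2, -39, -7) = 2
n2-2 (Omar): max(13, 35, 5) = 35
n2-3 (Omar): max(-1, 45, 33) = 45
n2 (Lin): min(2, 35, 45) = 2
r (Omar): max(-4, 2) = 2
At r, Omar picks n2 (highest: 2).
At n2, Lin picks n2-1 (lowest: 2).
At n2-1, Omar picks n2-1-1 (highest: 2).
Terminal value 2.

r -> n2 -> n2-1 -> n2-1-1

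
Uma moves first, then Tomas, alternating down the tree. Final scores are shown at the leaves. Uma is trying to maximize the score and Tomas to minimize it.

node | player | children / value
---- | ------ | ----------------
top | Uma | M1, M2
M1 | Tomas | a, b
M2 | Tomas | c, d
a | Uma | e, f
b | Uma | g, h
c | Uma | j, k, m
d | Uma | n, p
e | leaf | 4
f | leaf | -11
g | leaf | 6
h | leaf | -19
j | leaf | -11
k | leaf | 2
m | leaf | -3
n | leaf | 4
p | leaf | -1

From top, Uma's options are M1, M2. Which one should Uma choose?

M1

a (Uma): max(4, -11) = 4
b (Uma): max(6, -19) = 6
M1 (Tomas): min(4, 6) = 4
c (Uma): max(-11, 2, -3) = 2
d (Uma): max(4, -1) = 4
M2 (Tomas): min(2, 4) = 2
top (Uma): max(4, 2) = 4
Uma at top wants the highest of {M1=4, M2=2}, so chooses M1.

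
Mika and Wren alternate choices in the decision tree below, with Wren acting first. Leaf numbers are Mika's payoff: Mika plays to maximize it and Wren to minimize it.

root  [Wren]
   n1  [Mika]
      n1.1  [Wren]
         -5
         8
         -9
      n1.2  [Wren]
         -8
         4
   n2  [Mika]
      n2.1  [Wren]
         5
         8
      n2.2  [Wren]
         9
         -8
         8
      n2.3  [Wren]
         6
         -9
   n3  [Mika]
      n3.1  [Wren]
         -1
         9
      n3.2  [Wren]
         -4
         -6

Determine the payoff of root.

n1.1 (Wren): min(-5, 8, -9) = -9
n1.2 (Wren): min(-8, 4) = -8
n1 (Mika): max(-9, -8) = -8
n2.1 (Wren): min(5, 8) = 5
n2.2 (Wren): min(9, -8, 8) = -8
n2.3 (Wren): min(6, -9) = -9
n2 (Mika): max(5, -8, -9) = 5
n3.1 (Wren): min(-1, 9) = -1
n3.2 (Wren): min(-4, -6) = -6
n3 (Mika): max(-1, -6) = -1
root (Wren): min(-8, 5, -1) = -8

-8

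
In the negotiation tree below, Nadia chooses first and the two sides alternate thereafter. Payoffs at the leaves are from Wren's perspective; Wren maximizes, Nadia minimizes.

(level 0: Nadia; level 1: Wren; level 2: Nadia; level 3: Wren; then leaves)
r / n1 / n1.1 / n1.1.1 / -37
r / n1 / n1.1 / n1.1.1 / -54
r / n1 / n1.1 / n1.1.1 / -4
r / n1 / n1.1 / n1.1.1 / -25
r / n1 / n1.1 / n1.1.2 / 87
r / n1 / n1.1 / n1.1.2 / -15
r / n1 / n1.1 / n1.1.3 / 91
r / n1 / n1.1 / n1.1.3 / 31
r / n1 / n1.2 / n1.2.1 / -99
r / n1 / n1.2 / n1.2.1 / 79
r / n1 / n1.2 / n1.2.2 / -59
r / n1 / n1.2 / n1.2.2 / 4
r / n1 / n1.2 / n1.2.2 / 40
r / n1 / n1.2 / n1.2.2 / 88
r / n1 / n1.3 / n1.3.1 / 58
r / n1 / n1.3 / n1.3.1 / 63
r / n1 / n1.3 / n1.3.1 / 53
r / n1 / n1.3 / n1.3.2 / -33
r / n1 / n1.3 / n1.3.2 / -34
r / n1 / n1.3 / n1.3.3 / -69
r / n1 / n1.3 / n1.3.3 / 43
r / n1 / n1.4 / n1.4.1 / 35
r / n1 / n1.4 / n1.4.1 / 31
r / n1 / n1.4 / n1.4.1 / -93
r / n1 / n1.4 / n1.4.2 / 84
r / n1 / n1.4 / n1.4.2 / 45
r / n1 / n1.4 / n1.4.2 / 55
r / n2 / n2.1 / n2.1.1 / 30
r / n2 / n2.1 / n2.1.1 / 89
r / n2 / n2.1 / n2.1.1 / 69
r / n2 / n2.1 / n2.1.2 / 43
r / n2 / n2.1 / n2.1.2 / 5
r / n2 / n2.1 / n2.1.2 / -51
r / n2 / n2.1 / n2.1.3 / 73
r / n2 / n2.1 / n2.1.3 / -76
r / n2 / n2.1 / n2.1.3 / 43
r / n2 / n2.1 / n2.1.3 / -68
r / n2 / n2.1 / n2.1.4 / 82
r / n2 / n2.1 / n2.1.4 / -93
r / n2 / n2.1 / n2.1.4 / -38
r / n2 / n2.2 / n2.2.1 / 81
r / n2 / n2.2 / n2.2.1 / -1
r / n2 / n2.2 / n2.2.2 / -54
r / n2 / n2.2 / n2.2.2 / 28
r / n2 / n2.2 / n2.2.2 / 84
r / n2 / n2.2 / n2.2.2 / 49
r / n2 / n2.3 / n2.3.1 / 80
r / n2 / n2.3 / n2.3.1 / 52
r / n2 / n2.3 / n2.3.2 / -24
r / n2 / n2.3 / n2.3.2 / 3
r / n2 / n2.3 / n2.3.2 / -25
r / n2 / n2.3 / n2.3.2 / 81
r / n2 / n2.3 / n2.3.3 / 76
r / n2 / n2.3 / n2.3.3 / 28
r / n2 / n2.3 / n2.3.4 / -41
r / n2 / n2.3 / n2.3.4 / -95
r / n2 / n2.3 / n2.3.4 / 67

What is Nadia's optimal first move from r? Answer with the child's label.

n1.1.1 (Wren): max(-37, -54, -4, -25) = -4
n1.1.2 (Wren): max(87, -15) = 87
n1.1.3 (Wren): max(91, 31) = 91
n1.1 (Nadia): min(-4, 87, 91) = -4
n1.2.1 (Wren): max(-99, 79) = 79
n1.2.2 (Wren): max(-59, 4, 40, 88) = 88
n1.2 (Nadia): min(79, 88) = 79
n1.3.1 (Wren): max(58, 63, 53) = 63
n1.3.2 (Wren): max(-33, -34) = -33
n1.3.3 (Wren): max(-69, 43) = 43
n1.3 (Nadia): min(63, -33, 43) = -33
n1.4.1 (Wren): max(35, 31, -93) = 35
n1.4.2 (Wren): max(84, 45, 55) = 84
n1.4 (Nadia): min(35, 84) = 35
n1 (Wren): max(-4, 79, -33, 35) = 79
n2.1.1 (Wren): max(30, 89, 69) = 89
n2.1.2 (Wren): max(43, 5, -51) = 43
n2.1.3 (Wren): max(73, -76, 43, -68) = 73
n2.1.4 (Wren): max(82, -93, -38) = 82
n2.1 (Nadia): min(89, 43, 73, 82) = 43
n2.2.1 (Wren): max(81, -1) = 81
n2.2.2 (Wren): max(-54, 28, 84, 49) = 84
n2.2 (Nadia): min(81, 84) = 81
n2.3.1 (Wren): max(80, 52) = 80
n2.3.2 (Wren): max(-24, 3, -25, 81) = 81
n2.3.3 (Wren): max(76, 28) = 76
n2.3.4 (Wren): max(-41, -95, 67) = 67
n2.3 (Nadia): min(80, 81, 76, 67) = 67
n2 (Wren): max(43, 81, 67) = 81
r (Nadia): min(79, 81) = 79
Nadia at r wants the lowest of {n1=79, n2=81}, so chooses n1.

n1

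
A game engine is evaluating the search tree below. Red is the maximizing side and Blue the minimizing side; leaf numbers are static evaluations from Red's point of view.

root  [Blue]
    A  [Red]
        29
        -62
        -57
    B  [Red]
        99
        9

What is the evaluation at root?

A (Red): max(29, -62, -57) = 29
B (Red): max(99, 9) = 99
root (Blue): min(29, 99) = 29

29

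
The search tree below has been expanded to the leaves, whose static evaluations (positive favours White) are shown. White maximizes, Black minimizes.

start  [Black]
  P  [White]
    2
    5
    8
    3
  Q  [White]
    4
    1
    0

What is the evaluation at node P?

P (White): max(2, 5, 8, 3) = 8

8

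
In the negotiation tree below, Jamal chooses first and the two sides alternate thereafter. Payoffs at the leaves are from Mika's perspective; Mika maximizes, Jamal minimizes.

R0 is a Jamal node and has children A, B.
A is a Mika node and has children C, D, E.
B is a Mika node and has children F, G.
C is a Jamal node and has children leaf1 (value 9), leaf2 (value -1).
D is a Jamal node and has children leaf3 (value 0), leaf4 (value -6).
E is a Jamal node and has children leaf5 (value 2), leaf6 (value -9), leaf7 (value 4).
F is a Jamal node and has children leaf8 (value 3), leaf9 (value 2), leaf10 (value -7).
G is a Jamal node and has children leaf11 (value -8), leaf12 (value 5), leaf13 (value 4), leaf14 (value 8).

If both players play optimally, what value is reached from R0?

-7

C (Jamal): min(9, -1) = -1
D (Jamal): min(0, -6) = -6
E (Jamal): min(2, -9, 4) = -9
A (Mika): max(-1, -6, -9) = -1
F (Jamal): min(3, 2, -7) = -7
G (Jamal): min(-8, 5, 4, 8) = -8
B (Mika): max(-7, -8) = -7
R0 (Jamal): min(-1, -7) = -7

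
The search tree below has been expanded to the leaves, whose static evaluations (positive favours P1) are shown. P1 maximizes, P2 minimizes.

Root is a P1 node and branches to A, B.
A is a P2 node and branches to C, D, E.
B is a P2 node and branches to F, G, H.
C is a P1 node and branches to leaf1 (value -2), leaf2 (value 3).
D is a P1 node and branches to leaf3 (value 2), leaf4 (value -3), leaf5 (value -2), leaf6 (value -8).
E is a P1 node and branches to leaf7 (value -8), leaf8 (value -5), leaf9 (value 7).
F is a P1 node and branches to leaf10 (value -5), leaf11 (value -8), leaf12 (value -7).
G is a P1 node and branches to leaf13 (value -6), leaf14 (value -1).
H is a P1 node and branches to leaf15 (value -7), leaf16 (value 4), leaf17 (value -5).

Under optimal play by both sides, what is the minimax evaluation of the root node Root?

C (P1): max(-2, 3) = 3
D (P1): max(2, -3, -2, -8) = 2
E (P1): max(-8, -5, 7) = 7
A (P2): min(3, 2, 7) = 2
F (P1): max(-5, -8, -7) = -5
G (P1): max(-6, -1) = -1
H (P1): max(-7, 4, -5) = 4
B (P2): min(-5, -1, 4) = -5
Root (P1): max(2, -5) = 2

2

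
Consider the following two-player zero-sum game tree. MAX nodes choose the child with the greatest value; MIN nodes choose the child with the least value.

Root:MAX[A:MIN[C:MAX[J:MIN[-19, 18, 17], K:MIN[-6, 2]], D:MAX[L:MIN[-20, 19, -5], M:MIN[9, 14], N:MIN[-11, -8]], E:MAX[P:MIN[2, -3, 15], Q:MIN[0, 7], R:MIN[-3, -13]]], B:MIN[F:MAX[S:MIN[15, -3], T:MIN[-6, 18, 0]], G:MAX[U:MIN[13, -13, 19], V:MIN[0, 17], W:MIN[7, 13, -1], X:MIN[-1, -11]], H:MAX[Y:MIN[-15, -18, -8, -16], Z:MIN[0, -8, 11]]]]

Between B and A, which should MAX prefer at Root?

S (MIN): min(15, -3) = -3
T (MIN): min(-6, 18, 0) = -6
F (MAX): max(-3, -6) = -3
U (MIN): min(13, -13, 19) = -13
V (MIN): min(0, 17) = 0
W (MIN): min(7, 13, -1) = -1
X (MIN): min(-1, -11) = -11
G (MAX): max(-13, 0, -1, -11) = 0
Y (MIN): min(-15, -18, -8, -16) = -18
Z (MIN): min(0, -8, 11) = -8
H (MAX): max(-18, -8) = -8
B (MIN): min(-3, 0, -8) = -8
J (MIN): min(-19, 18, 17) = -19
K (MIN): min(-6, 2) = -6
C (MAX): max(-19, -6) = -6
L (MIN): min(-20, 19, -5) = -20
M (MIN): min(9, 14) = 9
N (MIN): min(-11, -8) = -11
D (MAX): max(-20, 9, -11) = 9
P (MIN): min(2, -3, 15) = -3
Q (MIN): min(0, 7) = 0
R (MIN): min(-3, -13) = -13
E (MAX): max(-3, 0, -13) = 0
A (MIN): min(-6, 9, 0) = -6
MAX prefers the higher value; B=-8, A=-6. A is better since -6 > -8.

A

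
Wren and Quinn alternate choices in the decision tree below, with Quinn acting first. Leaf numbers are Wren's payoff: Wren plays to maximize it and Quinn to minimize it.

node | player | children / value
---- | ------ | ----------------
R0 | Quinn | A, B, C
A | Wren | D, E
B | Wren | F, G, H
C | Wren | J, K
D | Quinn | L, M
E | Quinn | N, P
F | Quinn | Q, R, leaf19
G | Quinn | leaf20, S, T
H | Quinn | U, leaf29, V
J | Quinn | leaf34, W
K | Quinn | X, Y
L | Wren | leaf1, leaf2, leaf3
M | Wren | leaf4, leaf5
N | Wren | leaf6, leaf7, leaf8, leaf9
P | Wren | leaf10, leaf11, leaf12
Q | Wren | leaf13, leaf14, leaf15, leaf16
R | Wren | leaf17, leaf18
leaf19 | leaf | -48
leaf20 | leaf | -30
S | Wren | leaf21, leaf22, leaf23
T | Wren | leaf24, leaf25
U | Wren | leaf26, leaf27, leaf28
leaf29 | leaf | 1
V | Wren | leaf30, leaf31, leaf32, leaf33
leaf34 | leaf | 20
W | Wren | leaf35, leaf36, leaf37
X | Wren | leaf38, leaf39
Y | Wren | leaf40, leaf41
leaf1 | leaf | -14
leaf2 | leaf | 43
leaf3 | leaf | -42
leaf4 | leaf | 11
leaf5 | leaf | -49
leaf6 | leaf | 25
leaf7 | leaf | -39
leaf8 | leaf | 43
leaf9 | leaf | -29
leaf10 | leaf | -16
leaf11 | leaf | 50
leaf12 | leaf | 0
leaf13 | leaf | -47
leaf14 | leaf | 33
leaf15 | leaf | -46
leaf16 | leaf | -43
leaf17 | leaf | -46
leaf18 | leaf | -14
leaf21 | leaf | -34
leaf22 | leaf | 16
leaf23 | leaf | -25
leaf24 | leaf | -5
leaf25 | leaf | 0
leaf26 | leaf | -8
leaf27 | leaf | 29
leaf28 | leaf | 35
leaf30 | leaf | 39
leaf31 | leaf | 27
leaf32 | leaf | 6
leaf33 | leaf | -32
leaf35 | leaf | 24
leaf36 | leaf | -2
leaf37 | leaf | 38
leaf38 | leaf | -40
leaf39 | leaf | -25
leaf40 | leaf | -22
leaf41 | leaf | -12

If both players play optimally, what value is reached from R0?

L (Wren): max(-14, 43, -42) = 43
M (Wren): max(11, -49) = 11
D (Quinn): min(43, 11) = 11
N (Wren): max(25, -39, 43, -29) = 43
P (Wren): max(-16, 50, 0) = 50
E (Quinn): min(43, 50) = 43
A (Wren): max(11, 43) = 43
Q (Wren): max(-47, 33, -46, -43) = 33
R (Wren): max(-46, -14) = -14
F (Quinn): min(33, -14, -48) = -48
S (Wren): max(-34, 16, -25) = 16
T (Wren): max(-5, 0) = 0
G (Quinn): min(-30, 16, 0) = -30
U (Wren): max(-8, 29, 35) = 35
V (Wren): max(39, 27, 6, -32) = 39
H (Quinn): min(35, 1, 39) = 1
B (Wren): max(-48, -30, 1) = 1
W (Wren): max(24, -2, 38) = 38
J (Quinn): min(20, 38) = 20
X (Wren): max(-40, -25) = -25
Y (Wren): max(-22, -12) = -12
K (Quinn): min(-25, -12) = -25
C (Wren): max(20, -25) = 20
R0 (Quinn): min(43, 1, 20) = 1

1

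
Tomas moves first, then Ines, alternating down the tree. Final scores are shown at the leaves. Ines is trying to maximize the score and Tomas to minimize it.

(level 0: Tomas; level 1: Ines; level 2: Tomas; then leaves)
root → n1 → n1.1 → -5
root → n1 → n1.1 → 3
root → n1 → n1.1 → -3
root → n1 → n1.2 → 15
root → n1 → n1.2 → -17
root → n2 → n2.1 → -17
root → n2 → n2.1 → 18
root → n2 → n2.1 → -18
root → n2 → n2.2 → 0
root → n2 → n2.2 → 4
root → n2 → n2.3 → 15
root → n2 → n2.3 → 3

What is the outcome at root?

-5

n1.1 (Tomas): min(-5, 3, -3) = -5
n1.2 (Tomas): min(15, -17) = -17
n1 (Ines): max(-5, -17) = -5
n2.1 (Tomas): min(-17, 18, -18) = -18
n2.2 (Tomas): min(0, 4) = 0
n2.3 (Tomas): min(15, 3) = 3
n2 (Ines): max(-18, 0, 3) = 3
root (Tomas): min(-5, 3) = -5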